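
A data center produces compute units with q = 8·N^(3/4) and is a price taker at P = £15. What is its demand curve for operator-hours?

N(w) = (90/w)^(4)

MP_N = (3/4)·8·N^(-1/4) = 6·N^(-1/4).
Setting P·MP_N = w: 90·N^(-1/4) = w.
Solving for N: N^(-1/4) = w/90, so N = (90/w)^(4).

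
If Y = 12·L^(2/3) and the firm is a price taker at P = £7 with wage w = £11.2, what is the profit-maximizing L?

MP_L = (2/3)·12·L^(-1/3) = 8·L^(-1/3).
Profit maximization for a price taker requires P·MP_L = w: 7·8·L^(-1/3) = 11.2.
So L^(-1/3) = 0.2, which gives L = 125.

L* = 125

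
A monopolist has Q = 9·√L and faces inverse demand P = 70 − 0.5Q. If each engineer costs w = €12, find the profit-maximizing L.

L* = 36

Marginal revenue from the inverse demand is MR = 70 − Q.
The marginal product is MP_L = 4.5·L^(-1/2).
A monopolist hires until marginal revenue product equals the wage: MR·MP_L = w.
At L, Q = 9·√L. Substituting and solving: (70 − 9·√L)·4.5·L^(-1/2) = 12 gives L = 36.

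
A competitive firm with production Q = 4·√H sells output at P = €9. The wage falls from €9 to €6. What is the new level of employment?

From P·MP_H = w with MP_H = 2·H^(-1/2), the labor demand is H(w) = (18/w)^(2).
At w = 9: H = 4. At w = 6: H = 9.

H* = 9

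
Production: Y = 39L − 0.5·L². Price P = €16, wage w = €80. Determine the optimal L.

L* = 34

The marginal product of L is MP_L = 39 − L.
A price-taking firm hires until the value of the marginal product equals the wage: P·MP_L = w, so 16·(39 − L) = 80.
Then 39 − L = 5, giving L = 34.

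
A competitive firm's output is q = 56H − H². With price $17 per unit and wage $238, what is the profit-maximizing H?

H* = 21

The marginal product of H is MP_H = 56 − 2H.
A price-taking firm hires until the value of the marginal product equals the wage: P·MP_H = w, so 17·(56 − 2H) = 238.
Then 56 − 2H = 14, giving H = 21.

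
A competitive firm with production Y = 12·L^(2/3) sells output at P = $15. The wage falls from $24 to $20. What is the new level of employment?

From P·MP_L = w with MP_L = 8·L^(-1/3), the labor demand is L(w) = (120/w)^(3).
At w = 24: L = 125. At w = 20: L = 216.

L* = 216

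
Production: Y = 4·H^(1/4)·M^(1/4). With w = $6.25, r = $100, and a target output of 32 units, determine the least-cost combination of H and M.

H* = 256, M* = 16

Cost minimization requires the marginal rate of technical substitution to equal the input-price ratio: MP_H/MP_M = w/r.
Here MP_H/MP_M = (1/4)·(M/H)/(1/4) = (M/H). Setting this equal to 6.25/100 = 0.0625 gives M = 0.0625H.
Substituting into Y = 32: 4·H^(1/4)·(0.0625H)^(1/4) = 32.
Solving, H = 256 and M = 16.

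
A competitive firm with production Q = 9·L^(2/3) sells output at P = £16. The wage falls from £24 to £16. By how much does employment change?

ΔL = 152

From P·MP_L = w with MP_L = 6·L^(-1/3), the labor demand is L(w) = (96/w)^(3).
At w = 24: L = 64. At w = 16: L = 216.
ΔL = 216 − 64 = 152.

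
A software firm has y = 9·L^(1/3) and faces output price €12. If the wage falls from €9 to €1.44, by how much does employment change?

ΔL = 117

From P·MP_L = w with MP_L = 3·L^(-2/3), the labor demand is L(w) = (36/w)^(3/2).
At w = 9: L = 8. At w = 1.44: L = 125.
ΔL = 125 − 8 = 117.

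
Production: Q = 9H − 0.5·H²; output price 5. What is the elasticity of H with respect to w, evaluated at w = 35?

From P·MP_H = w with MP_H = 9 − H, labor demand is H(w) = 9 − w/5.
dH/dw = −1/(5) = -0.2.
At w = 35, H = 2, so ε = (dH/dw)·(w/H) = (-0.2)·(35/2) = -3.5.

ε = -3.5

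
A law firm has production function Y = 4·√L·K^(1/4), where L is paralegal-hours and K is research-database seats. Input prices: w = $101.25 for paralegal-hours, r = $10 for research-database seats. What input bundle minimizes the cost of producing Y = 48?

L* = 16, K* = 81

Cost minimization requires the marginal rate of technical substitution to equal the input-price ratio: MP_L/MP_K = w/r.
Here MP_L/MP_K = (1/2)·(K/L)/(1/4) = 2·(K/L). Setting this equal to 101.25/10 = 10.125 gives K = 5.0625L.
Substituting into Y = 48: 4·L^(1/2)·(5.0625L)^(1/4) = 48.
Solving, L = 16 and K = 81.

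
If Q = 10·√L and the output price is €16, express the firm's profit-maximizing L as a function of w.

L(w) = 6400/w²

MP_L = (1/2)·10·L^(-1/2) = 5·L^(-1/2).
Setting P·MP_L = w: 80·L^(-1/2) = w.
Solving for L: L^(-1/2) = w/80, so L = (80/w)^(2).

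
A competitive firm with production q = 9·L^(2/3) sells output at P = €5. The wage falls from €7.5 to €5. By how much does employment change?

ΔL = 152

From P·MP_L = w with MP_L = 6·L^(-1/3), the labor demand is L(w) = (30/w)^(3).
At w = 7.5: L = 64. At w = 5: L = 216.
ΔL = 216 − 64 = 152.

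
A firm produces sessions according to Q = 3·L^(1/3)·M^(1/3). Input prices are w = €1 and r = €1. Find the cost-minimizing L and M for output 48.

Cost minimization requires the marginal rate of technical substitution to equal the input-price ratio: MP_L/MP_M = w/r.
Here MP_L/MP_M = (1/3)·(M/L)/(1/3) = (M/L). Setting this equal to 1/1 = 1 gives M = L.
Substituting into Q = 48: 3·L^(1/3)·(L)^(1/3) = 48.
Solving, L = 64 and M = 64.

L* = 64, M* = 64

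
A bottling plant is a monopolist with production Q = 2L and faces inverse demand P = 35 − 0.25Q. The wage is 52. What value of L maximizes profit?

Marginal revenue from the inverse demand is MR = 35 − 0.5Q.
The marginal product is MP_L = 2.
A monopolist hires until marginal revenue product equals the wage: MR·MP_L = w.
(35 − L)·2 = 52, so L = 9.

L* = 9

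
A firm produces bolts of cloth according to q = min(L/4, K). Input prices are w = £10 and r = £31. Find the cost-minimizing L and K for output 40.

With a fixed-proportions technology, the cost-minimizing bundle uses no slack in either input: L/4 = K = q.
So L = 4·40 = 160 and K = 40.

L* = 160, K* = 40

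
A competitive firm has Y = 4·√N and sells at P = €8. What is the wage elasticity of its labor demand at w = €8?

ε = -2

MP_N = (1/2)·4·N^(-1/2), so P·MP_N = w gives 16·N^(-1/2) = w.
Solving, N(w) = (16/w)^(2). This is a constant-elasticity form: N ∝ w^(−2), so ε = −2.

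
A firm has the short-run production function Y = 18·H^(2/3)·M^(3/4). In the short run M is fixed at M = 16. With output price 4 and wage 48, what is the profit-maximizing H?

H* = 512

With M = 16, MP_H = (2/3)·18·H^(-1/3)·16^(3/4) = 96·H^(-1/3).
Profit maximization for a price taker requires P·MP_H = w: 4·96·H^(-1/3) = 48.
So H^(-1/3) = 0.125, which gives H = 512.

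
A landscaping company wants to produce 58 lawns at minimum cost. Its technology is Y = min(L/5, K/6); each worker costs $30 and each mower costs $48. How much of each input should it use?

With a fixed-proportions technology, the cost-minimizing bundle uses no slack in either input: L/5 = K/6 = Y.
So L = 5·58 = 290 and K = 6·58 = 348.

L* = 290, K* = 348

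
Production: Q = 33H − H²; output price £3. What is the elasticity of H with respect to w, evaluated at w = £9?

From P·MP_H = w with MP_H = 33 − 2H, labor demand is H(w) = (33 − w/3)/2.
dH/dw = −1/(6) = -1/6.
At w = 9, H = 15, so ε = (dH/dw)·(w/H) = (-1/6)·(9/15) = -0.1.

ε = -0.1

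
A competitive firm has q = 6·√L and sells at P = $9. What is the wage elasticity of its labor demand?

MP_L = (1/2)·6·L^(-1/2), so P·MP_L = w gives 27·L^(-1/2) = w.
Solving, L(w) = (27/w)^(2). This is a constant-elasticity form: L ∝ w^(−2), so ε = −2.

ε = -2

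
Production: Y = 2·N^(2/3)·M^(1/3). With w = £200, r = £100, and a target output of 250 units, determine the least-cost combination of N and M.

N* = 125, M* = 125

Cost minimization requires the marginal rate of technical substitution to equal the input-price ratio: MP_N/MP_M = w/r.
Here MP_N/MP_M = (2/3)·(M/N)/(1/3) = 2·(M/N). Setting this equal to 200/100 = 2 gives M = N.
Substituting into Y = 250: 2·N^(2/3)·(N)^(1/3) = 250.
Solving, N = 125 and M = 125.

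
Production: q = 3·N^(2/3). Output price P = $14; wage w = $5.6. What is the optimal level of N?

MP_N = (2/3)·3·N^(-1/3) = 2·N^(-1/3).
Profit maximization for a price taker requires P·MP_N = w: 14·2·N^(-1/3) = 5.6.
So N^(-1/3) = 0.2, which gives N = 125.

N* = 125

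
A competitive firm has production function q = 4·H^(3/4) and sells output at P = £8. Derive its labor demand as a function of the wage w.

MP_H = (3/4)·4·H^(-1/4) = 3·H^(-1/4).
Setting P·MP_H = w: 24·H^(-1/4) = w.
Solving for H: H^(-1/4) = w/24, so H = (24/w)^(4).

H(w) = 331776/w^(4)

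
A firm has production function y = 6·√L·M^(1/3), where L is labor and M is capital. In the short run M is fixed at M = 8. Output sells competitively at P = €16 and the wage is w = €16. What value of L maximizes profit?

With M = 8, MP_L = (1/2)·6·L^(-1/2)·8^(1/3) = 6·L^(-1/2).
Profit maximization for a price taker requires P·MP_L = w: 16·6·L^(-1/2) = 16.
So L^(-1/2) = 1/6, which gives L = 36.

L* = 36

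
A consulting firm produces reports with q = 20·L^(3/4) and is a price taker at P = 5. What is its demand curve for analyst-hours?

L(w) = (75/w)^(4)

MP_L = (3/4)·20·L^(-1/4) = 15·L^(-1/4).
Setting P·MP_L = w: 75·L^(-1/4) = w.
Solving for L: L^(-1/4) = w/75, so L = (75/w)^(4).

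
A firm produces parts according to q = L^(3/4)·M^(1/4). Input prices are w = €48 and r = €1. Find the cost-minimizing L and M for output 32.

L* = 16, M* = 256

Cost minimization requires the marginal rate of technical substitution to equal the input-price ratio: MP_L/MP_M = w/r.
Here MP_L/MP_M = (3/4)·(M/L)/(1/4) = 3·(M/L). Setting this equal to 48/1 = 48 gives M = 16L.
Substituting into q = 32: L^(3/4)·(16L)^(1/4) = 32.
Solving, L = 16 and M = 256.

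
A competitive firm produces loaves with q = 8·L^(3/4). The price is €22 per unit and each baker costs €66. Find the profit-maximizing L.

MP_L = (3/4)·8·L^(-1/4) = 6·L^(-1/4).
Profit maximization for a price taker requires P·MP_L = w: 22·6·L^(-1/4) = 66.
So L^(-1/4) = 0.5, which gives L = 16.

L* = 16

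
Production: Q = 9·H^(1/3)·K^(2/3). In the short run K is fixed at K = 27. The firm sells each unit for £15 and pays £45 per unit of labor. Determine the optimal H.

H* = 27

With K = 27, MP_H = (1/3)·9·H^(-2/3)·27^(2/3) = 27·H^(-2/3).
Profit maximization for a price taker requires P·MP_H = w: 15·27·H^(-2/3) = 45.
So H^(-2/3) = 1/9, which gives H = 27.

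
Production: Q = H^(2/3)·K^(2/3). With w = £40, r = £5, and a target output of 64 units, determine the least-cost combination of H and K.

H* = 8, K* = 64

Cost minimization requires the marginal rate of technical substitution to equal the input-price ratio: MP_H/MP_K = w/r.
Here MP_H/MP_K = (2/3)·(K/H)/(2/3) = (K/H). Setting this equal to 40/5 = 8 gives K = 8H.
Substituting into Q = 64: H^(2/3)·(8H)^(2/3) = 64.
Solving, H = 8 and K = 64.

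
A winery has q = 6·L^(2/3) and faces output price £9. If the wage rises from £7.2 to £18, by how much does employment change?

From P·MP_L = w with MP_L = 4·L^(-1/3), the labor demand is L(w) = (36/w)^(3).
At w = 7.2: L = 125. At w = 18: L = 8.
ΔL = 8 − 125 = -117.

ΔL = -117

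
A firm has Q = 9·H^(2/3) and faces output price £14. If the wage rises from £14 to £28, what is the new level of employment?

H* = 27

From P·MP_H = w with MP_H = 6·H^(-1/3), the labor demand is H(w) = (84/w)^(3).
At w = 14: H = 216. At w = 28: H = 27.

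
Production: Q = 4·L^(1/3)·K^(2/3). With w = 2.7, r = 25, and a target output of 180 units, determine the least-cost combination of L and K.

L* = 125, K* = 27

Cost minimization requires the marginal rate of technical substitution to equal the input-price ratio: MP_L/MP_K = w/r.
Here MP_L/MP_K = (1/3)·(K/L)/(2/3) = 0.5·(K/L). Setting this equal to 2.7/25 = 0.108 gives K = 0.216L.
Substituting into Q = 180: 4·L^(1/3)·(0.216L)^(2/3) = 180.
Solving, L = 125 and K = 27.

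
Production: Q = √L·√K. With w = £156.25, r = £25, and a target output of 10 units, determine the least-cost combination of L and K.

L* = 4, K* = 25

Cost minimization requires the marginal rate of technical substitution to equal the input-price ratio: MP_L/MP_K = w/r.
Here MP_L/MP_K = (1/2)·(K/L)/(1/2) = (K/L). Setting this equal to 156.25/25 = 6.25 gives K = 6.25L.
Substituting into Q = 10: L^(1/2)·(6.25L)^(1/2) = 10.
Solving, L = 4 and K = 25.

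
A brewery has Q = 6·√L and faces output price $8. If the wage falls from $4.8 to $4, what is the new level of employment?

L* = 36

From P·MP_L = w with MP_L = 3·L^(-1/2), the labor demand is L(w) = (24/w)^(2).
At w = 4.8: L = 25. At w = 4: L = 36.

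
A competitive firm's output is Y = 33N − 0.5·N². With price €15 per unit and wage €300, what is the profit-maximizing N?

N* = 13

The marginal product of N is MP_N = 33 − N.
A price-taking firm hires until the value of the marginal product equals the wage: P·MP_N = w, so 15·(33 − N) = 300.
Then 33 − N = 20, giving N = 13.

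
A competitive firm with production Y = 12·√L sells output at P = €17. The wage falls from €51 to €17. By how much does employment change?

From P·MP_L = w with MP_L = 6·L^(-1/2), the labor demand is L(w) = (102/w)^(2).
At w = 51: L = 4. At w = 17: L = 36.
ΔL = 36 − 4 = 32.

ΔL = 32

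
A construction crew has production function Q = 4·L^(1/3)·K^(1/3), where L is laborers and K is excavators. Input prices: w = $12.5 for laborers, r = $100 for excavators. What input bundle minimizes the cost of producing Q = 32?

L* = 64, K* = 8

Cost minimization requires the marginal rate of technical substitution to equal the input-price ratio: MP_L/MP_K = w/r.
Here MP_L/MP_K = (1/3)·(K/L)/(1/3) = (K/L). Setting this equal to 12.5/100 = 0.125 gives K = 0.125L.
Substituting into Q = 32: 4·L^(1/3)·(0.125L)^(1/3) = 32.
Solving, L = 64 and K = 8.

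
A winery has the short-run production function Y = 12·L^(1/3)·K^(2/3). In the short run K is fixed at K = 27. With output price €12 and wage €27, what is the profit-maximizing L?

L* = 64

With K = 27, MP_L = (1/3)·12·L^(-2/3)·27^(2/3) = 36·L^(-2/3).
Profit maximization for a price taker requires P·MP_L = w: 12·36·L^(-2/3) = 27.
So L^(-2/3) = 0.0625, which gives L = 64.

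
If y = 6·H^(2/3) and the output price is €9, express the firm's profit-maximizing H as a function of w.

MP_H = (2/3)·6·H^(-1/3) = 4·H^(-1/3).
Setting P·MP_H = w: 36·H^(-1/3) = w.
Solving for H: H^(-1/3) = w/36, so H = (36/w)^(3).

H(w) = 46656/w³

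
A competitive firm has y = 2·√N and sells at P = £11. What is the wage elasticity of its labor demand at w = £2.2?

MP_N = (1/2)·2·N^(-1/2), so P·MP_N = w gives 11·N^(-1/2) = w.
Solving, N(w) = (11/w)^(2). This is a constant-elasticity form: N ∝ w^(−2), so ε = −2.

ε = -2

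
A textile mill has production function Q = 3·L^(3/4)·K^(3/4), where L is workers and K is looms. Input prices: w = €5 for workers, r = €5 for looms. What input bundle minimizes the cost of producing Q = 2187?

Cost minimization requires the marginal rate of technical substitution to equal the input-price ratio: MP_L/MP_K = w/r.
Here MP_L/MP_K = (3/4)·(K/L)/(3/4) = (K/L). Setting this equal to 5/5 = 1 gives K = L.
Substituting into Q = 2187: 3·L^(3/4)·(L)^(3/4) = 2187.
Solving, L = 81 and K = 81.

L* = 81, K* = 81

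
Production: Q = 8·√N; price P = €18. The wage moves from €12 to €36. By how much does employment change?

ΔN = -32

From P·MP_N = w with MP_N = 4·N^(-1/2), the labor demand is N(w) = (72/w)^(2).
At w = 12: N = 36. At w = 36: N = 4.
ΔN = 4 − 36 = -32.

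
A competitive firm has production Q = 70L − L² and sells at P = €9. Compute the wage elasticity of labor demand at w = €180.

ε = -0.4

From P·MP_L = w with MP_L = 70 − 2L, labor demand is L(w) = (70 − w/9)/2.
dL/dw = −1/(18) = -1/18.
At w = 180, L = 25, so ε = (dL/dw)·(w/L) = (-1/18)·(180/25) = -0.4.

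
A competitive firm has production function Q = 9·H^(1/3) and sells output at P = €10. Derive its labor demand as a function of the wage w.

H(w) = (30/w)^(3/2)

MP_H = (1/3)·9·H^(-2/3) = 3·H^(-2/3).
Setting P·MP_H = w: 30·H^(-2/3) = w.
Solving for H: H^(-2/3) = w/30, so H = (30/w)^(3/2).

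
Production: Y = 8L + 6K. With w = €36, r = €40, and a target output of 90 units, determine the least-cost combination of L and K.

The inputs are perfect substitutes, so the firm uses whichever has the lower cost per unit of output.
Cost per unit of output via L is w/8 = 4.5; via K it is r/6 = 20/3. L is cheaper.
Producing Y = 90 with L alone: L = 11.25, K = 0.

L* = 11.25, K* = 0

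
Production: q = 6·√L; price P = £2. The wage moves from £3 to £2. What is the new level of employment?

From P·MP_L = w with MP_L = 3·L^(-1/2), the labor demand is L(w) = (6/w)^(2).
At w = 3: L = 4. At w = 2: L = 9.

L* = 9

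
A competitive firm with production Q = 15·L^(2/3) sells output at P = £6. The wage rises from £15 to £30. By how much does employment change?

ΔL = -56

From P·MP_L = w with MP_L = 10·L^(-1/3), the labor demand is L(w) = (60/w)^(3).
At w = 15: L = 64. At w = 30: L = 8.
ΔL = 8 − 64 = -56.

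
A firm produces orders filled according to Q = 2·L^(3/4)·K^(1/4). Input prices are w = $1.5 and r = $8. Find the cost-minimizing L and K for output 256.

L* = 256, K* = 16

Cost minimization requires the marginal rate of technical substitution to equal the input-price ratio: MP_L/MP_K = w/r.
Here MP_L/MP_K = (3/4)·(K/L)/(1/4) = 3·(K/L). Setting this equal to 1.5/8 = 0.1875 gives K = 0.0625L.
Substituting into Q = 256: 2·L^(3/4)·(0.0625L)^(1/4) = 256.
Solving, L = 256 and K = 16.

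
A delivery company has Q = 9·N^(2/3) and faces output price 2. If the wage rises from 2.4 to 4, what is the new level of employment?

N* = 27

From P·MP_N = w with MP_N = 6·N^(-1/3), the labor demand is N(w) = (12/w)^(3).
At w = 2.4: N = 125. At w = 4: N = 27.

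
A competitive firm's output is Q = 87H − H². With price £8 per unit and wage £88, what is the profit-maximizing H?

The marginal product of H is MP_H = 87 − 2H.
A price-taking firm hires until the value of the marginal product equals the wage: P·MP_H = w, so 8·(87 − 2H) = 88.
Then 87 − 2H = 11, giving H = 38.

H* = 38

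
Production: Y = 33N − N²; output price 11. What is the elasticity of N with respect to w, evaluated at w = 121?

From P·MP_N = w with MP_N = 33 − 2N, labor demand is N(w) = (33 − w/11)/2.
dN/dw = −1/(22) = -1/22.
At w = 121, N = 11, so ε = (dN/dw)·(w/N) = (-1/22)·(121/11) = -0.5.

ε = -0.5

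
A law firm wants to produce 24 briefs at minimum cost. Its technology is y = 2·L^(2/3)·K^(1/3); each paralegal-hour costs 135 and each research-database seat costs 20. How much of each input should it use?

Cost minimization requires the marginal rate of technical substitution to equal the input-price ratio: MP_L/MP_K = w/r.
Here MP_L/MP_K = (2/3)·(K/L)/(1/3) = 2·(K/L). Setting this equal to 135/20 = 6.75 gives K = 3.375L.
Substituting into y = 24: 2·L^(2/3)·(3.375L)^(1/3) = 24.
Solving, L = 8 and K = 27.

L* = 8, K* = 27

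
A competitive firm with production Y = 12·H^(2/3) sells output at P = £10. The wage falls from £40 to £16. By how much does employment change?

ΔH = 117

From P·MP_H = w with MP_H = 8·H^(-1/3), the labor demand is H(w) = (80/w)^(3).
At w = 40: H = 8. At w = 16: H = 125.
ΔH = 125 − 8 = 117.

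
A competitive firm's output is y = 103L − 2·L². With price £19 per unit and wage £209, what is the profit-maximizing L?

The marginal product of L is MP_L = 103 − 4L.
A price-taking firm hires until the value of the marginal product equals the wage: P·MP_L = w, so 19·(103 − 4L) = 209.
Then 103 − 4L = 11, giving L = 23.

L* = 23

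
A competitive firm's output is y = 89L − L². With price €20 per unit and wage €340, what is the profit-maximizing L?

L* = 36

The marginal product of L is MP_L = 89 − 2L.
A price-taking firm hires until the value of the marginal product equals the wage: P·MP_L = w, so 20·(89 − 2L) = 340.
Then 89 − 2L = 17, giving L = 36.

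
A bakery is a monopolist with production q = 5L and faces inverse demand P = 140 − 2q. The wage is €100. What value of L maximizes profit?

Marginal revenue from the inverse demand is MR = 140 − 4q.
The marginal product is MP_L = 5.
A monopolist hires until marginal revenue product equals the wage: MR·MP_L = w.
(140 − 20L)·5 = 100, so L = 6.

L* = 6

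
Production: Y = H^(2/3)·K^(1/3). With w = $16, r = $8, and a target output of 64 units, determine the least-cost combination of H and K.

Cost minimization requires the marginal rate of technical substitution to equal the input-price ratio: MP_H/MP_K = w/r.
Here MP_H/MP_K = (2/3)·(K/H)/(1/3) = 2·(K/H). Setting this equal to 16/8 = 2 gives K = H.
Substituting into Y = 64: H^(2/3)·(H)^(1/3) = 64.
Solving, H = 64 and K = 64.

H* = 64, K* = 64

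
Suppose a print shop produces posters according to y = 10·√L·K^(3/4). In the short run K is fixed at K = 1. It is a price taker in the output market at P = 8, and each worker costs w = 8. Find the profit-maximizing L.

With K = 1, MP_L = (1/2)·10·L^(-1/2)·1^(3/4) = 5·L^(-1/2).
Profit maximization for a price taker requires P·MP_L = w: 8·5·L^(-1/2) = 8.
So L^(-1/2) = 0.2, which gives L = 25.

L* = 25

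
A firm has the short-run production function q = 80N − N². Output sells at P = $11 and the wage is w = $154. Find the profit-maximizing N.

N* = 33

The marginal product of N is MP_N = 80 − 2N.
A price-taking firm hires until the value of the marginal product equals the wage: P·MP_N = w, so 11·(80 − 2N) = 154.
Then 80 − 2N = 14, giving N = 33.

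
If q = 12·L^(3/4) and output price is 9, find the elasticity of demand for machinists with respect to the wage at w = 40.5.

ε = -4

MP_L = (3/4)·12·L^(-1/4), so P·MP_L = w gives 81·L^(-1/4) = w.
Solving, L(w) = (81/w)^(4). This is a constant-elasticity form: L ∝ w^(−4), so ε = −4.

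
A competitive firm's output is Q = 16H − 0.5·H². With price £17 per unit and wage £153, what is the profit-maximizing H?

The marginal product of H is MP_H = 16 − H.
A price-taking firm hires until the value of the marginal product equals the wage: P·MP_H = w, so 17·(16 − H) = 153.
Then 16 − H = 9, giving H = 7.

H* = 7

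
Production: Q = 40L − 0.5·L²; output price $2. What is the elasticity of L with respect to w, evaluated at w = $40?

ε = -1

From P·MP_L = w with MP_L = 40 − L, labor demand is L(w) = 40 − w/2.
dL/dw = −1/(2) = -0.5.
At w = 40, L = 20, so ε = (dL/dw)·(w/L) = (-0.5)·(40/20) = -1.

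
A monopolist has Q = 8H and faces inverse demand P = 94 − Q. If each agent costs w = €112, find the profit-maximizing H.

Marginal revenue from the inverse demand is MR = 94 − 2Q.
The marginal product is MP_H = 8.
A monopolist hires until marginal revenue product equals the wage: MR·MP_H = w.
(94 − 16H)·8 = 112, so H = 5.

H* = 5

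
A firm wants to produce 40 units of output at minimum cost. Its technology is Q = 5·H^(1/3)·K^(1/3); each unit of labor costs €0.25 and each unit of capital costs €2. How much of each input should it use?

Cost minimization requires the marginal rate of technical substitution to equal the input-price ratio: MP_H/MP_K = w/r.
Here MP_H/MP_K = (1/3)·(K/H)/(1/3) = (K/H). Setting this equal to 0.25/2 = 0.125 gives K = 0.125H.
Substituting into Q = 40: 5·H^(1/3)·(0.125H)^(1/3) = 40.
Solving, H = 64 and K = 8.

H* = 64, K* = 8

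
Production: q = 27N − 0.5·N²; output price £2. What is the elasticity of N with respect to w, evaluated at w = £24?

From P·MP_N = w with MP_N = 27 − N, labor demand is N(w) = 27 − w/2.
dN/dw = −1/(2) = -0.5.
At w = 24, N = 15, so ε = (dN/dw)·(w/N) = (-0.5)·(24/15) = -0.8.

ε = -0.8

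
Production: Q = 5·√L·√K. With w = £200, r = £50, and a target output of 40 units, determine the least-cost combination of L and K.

Cost minimization requires the marginal rate of technical substitution to equal the input-price ratio: MP_L/MP_K = w/r.
Here MP_L/MP_K = (1/2)·(K/L)/(1/2) = (K/L). Setting this equal to 200/50 = 4 gives K = 4L.
Substituting into Q = 40: 5·L^(1/2)·(4L)^(1/2) = 40.
Solving, L = 4 and K = 16.

L* = 4, K* = 16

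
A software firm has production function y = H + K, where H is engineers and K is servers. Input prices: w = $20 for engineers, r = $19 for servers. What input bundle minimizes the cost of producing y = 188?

The inputs are perfect substitutes, so the firm uses whichever has the lower cost per unit of output.
Cost per unit of output via H is 20; via K it is 19. K is cheaper.
Producing y = 188 with K alone: H = 0, K = 188.

H* = 0, K* = 188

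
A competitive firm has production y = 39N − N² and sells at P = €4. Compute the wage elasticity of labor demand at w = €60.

From P·MP_N = w with MP_N = 39 − 2N, labor demand is N(w) = (39 − w/4)/2.
dN/dw = −1/(8) = -0.125.
At w = 60, N = 12, so ε = (dN/dw)·(w/N) = (-0.125)·(60/12) = -0.625.

ε = -0.625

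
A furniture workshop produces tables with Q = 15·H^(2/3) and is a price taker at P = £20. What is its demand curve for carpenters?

H(w) = 8000000/w³

MP_H = (2/3)·15·H^(-1/3) = 10·H^(-1/3).
Setting P·MP_H = w: 200·H^(-1/3) = w.
Solving for H: H^(-1/3) = w/200, so H = (200/w)^(3).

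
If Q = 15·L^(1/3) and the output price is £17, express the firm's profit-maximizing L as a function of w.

L(w) = (85/w)^(3/2)

MP_L = (1/3)·15·L^(-2/3) = 5·L^(-2/3).
Setting P·MP_L = w: 85·L^(-2/3) = w.
Solving for L: L^(-2/3) = w/85, so L = (85/w)^(3/2).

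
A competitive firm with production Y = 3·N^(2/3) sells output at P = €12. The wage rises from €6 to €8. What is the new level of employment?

N* = 27

From P·MP_N = w with MP_N = 2·N^(-1/3), the labor demand is N(w) = (24/w)^(3).
At w = 6: N = 64. At w = 8: N = 27.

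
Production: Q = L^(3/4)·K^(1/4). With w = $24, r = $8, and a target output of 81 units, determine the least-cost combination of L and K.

Cost minimization requires the marginal rate of technical substitution to equal the input-price ratio: MP_L/MP_K = w/r.
Here MP_L/MP_K = (3/4)·(K/L)/(1/4) = 3·(K/L). Setting this equal to 24/8 = 3 gives K = L.
Substituting into Q = 81: L^(3/4)·(L)^(1/4) = 81.
Solving, L = 81 and K = 81.

L* = 81, K* = 81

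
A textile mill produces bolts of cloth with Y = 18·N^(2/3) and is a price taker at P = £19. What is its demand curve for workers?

MP_N = (2/3)·18·N^(-1/3) = 12·N^(-1/3).
Setting P·MP_N = w: 228·N^(-1/3) = w.
Solving for N: N^(-1/3) = w/228, so N = (228/w)^(3).

N(w) = (228/w)^(3)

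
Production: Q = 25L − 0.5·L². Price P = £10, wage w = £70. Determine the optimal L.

L* = 18

The marginal product of L is MP_L = 25 − L.
A price-taking firm hires until the value of the marginal product equals the wage: P·MP_L = w, so 10·(25 − L) = 70.
Then 25 − L = 7, giving L = 18.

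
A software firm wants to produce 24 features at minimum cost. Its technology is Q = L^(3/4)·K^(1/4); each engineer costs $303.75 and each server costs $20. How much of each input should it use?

Cost minimization requires the marginal rate of technical substitution to equal the input-price ratio: MP_L/MP_K = w/r.
Here MP_L/MP_K = (3/4)·(K/L)/(1/4) = 3·(K/L). Setting this equal to 303.75/20 = 15.1875 gives K = 5.0625L.
Substituting into Q = 24: L^(3/4)·(5.0625L)^(1/4) = 24.
Solving, L = 16 and K = 81.

L* = 16, K* = 81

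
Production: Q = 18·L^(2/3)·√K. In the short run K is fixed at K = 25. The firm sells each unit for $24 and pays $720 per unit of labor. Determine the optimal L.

With K = 25, MP_L = (2/3)·18·L^(-1/3)·25^(1/2) = 60·L^(-1/3).
Profit maximization for a price taker requires P·MP_L = w: 24·60·L^(-1/3) = 720.
So L^(-1/3) = 0.5, which gives L = 8.

L* = 8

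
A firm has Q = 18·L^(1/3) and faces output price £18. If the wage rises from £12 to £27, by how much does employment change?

From P·MP_L = w with MP_L = 6·L^(-2/3), the labor demand is L(w) = (108/w)^(3/2).
At w = 12: L = 27. At w = 27: L = 8.
ΔL = 8 − 27 = -19.

ΔL = -19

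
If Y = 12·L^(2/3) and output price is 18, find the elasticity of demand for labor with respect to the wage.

MP_L = (2/3)·12·L^(-1/3), so P·MP_L = w gives 144·L^(-1/3) = w.
Solving, L(w) = (144/w)^(3). This is a constant-elasticity form: L ∝ w^(−3), so ε = −3.

ε = -3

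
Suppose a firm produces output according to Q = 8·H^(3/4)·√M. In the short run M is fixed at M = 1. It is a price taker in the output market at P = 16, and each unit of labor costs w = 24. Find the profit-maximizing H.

With M = 1, MP_H = (3/4)·8·H^(-1/4)·1^(1/2) = 6·H^(-1/4).
Profit maximization for a price taker requires P·MP_H = w: 16·6·H^(-1/4) = 24.
So H^(-1/4) = 0.25, which gives H = 256.

H* = 256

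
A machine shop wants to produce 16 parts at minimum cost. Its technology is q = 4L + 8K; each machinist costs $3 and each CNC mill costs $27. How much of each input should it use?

The inputs are perfect substitutes, so the firm uses whichever has the lower cost per unit of output.
Cost per unit of output via L is w/4 = 0.75; via K it is r/8 = 3.375. L is cheaper.
Producing q = 16 with L alone: L = 4, K = 0.

L* = 4, K* = 0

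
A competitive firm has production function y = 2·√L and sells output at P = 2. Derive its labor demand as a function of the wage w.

L(w) = 4/w²

MP_L = (1/2)·2·L^(-1/2) = L^(-1/2).
Setting P·MP_L = w: 2·L^(-1/2) = w.
Solving for L: L^(-1/2) = w/2, so L = (2/w)^(2).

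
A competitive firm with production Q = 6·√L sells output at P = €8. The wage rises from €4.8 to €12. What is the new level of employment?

From P·MP_L = w with MP_L = 3·L^(-1/2), the labor demand is L(w) = (24/w)^(2).
At w = 4.8: L = 25. At w = 12: L = 4.

L* = 4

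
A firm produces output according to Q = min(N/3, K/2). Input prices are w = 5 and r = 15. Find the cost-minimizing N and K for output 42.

N* = 126, K* = 84

With a fixed-proportions technology, the cost-minimizing bundle uses no slack in either input: N/3 = K/2 = Q.
So N = 3·42 = 126 and K = 2·42 = 84.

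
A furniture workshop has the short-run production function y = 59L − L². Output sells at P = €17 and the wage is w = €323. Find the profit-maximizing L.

The marginal product of L is MP_L = 59 − 2L.
A price-taking firm hires until the value of the marginal product equals the wage: P·MP_L = w, so 17·(59 − 2L) = 323.
Then 59 − 2L = 19, giving L = 20.

L* = 20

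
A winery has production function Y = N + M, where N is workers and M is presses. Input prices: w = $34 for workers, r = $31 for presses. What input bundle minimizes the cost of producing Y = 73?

The inputs are perfect substitutes, so the firm uses whichever has the lower cost per unit of output.
Cost per unit of output via N is 34; via M it is 31. M is cheaper.
Producing Y = 73 with M alone: N = 0, M = 73.

N* = 0, M* = 73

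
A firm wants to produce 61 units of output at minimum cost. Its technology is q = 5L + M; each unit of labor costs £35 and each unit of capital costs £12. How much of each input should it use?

L* = 12.2, M* = 0

The inputs are perfect substitutes, so the firm uses whichever has the lower cost per unit of output.
Cost per unit of output via L is 7; via M it is 12. L is cheaper.
Producing q = 61 with L alone: L = 12.2, M = 0.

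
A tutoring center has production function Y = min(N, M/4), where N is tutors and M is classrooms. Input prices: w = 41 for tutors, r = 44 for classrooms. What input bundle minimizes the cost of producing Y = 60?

With a fixed-proportions technology, the cost-minimizing bundle uses no slack in either input: N = M/4 = Y.
So N = 60 and M = 4·60 = 240.

N* = 60, M* = 240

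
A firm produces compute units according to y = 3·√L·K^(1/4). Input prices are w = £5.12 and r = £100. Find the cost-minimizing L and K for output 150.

Cost minimization requires the marginal rate of technical substitution to equal the input-price ratio: MP_L/MP_K = w/r.
Here MP_L/MP_K = (1/2)·(K/L)/(1/4) = 2·(K/L). Setting this equal to 5.12/100 = 0.0512 gives K = 0.0256L.
Substituting into y = 150: 3·L^(1/2)·(0.0256L)^(1/4) = 150.
Solving, L = 625 and K = 16.

L* = 625, K* = 16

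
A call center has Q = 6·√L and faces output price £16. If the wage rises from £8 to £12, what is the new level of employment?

From P·MP_L = w with MP_L = 3·L^(-1/2), the labor demand is L(w) = (48/w)^(2).
At w = 8: L = 36. At w = 12: L = 16.

L* = 16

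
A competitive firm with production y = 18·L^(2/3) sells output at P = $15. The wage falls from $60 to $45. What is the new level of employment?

L* = 64

From P·MP_L = w with MP_L = 12·L^(-1/3), the labor demand is L(w) = (180/w)^(3).
At w = 60: L = 27. At w = 45: L = 64.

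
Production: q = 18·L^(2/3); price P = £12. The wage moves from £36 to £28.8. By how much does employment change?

From P·MP_L = w with MP_L = 12·L^(-1/3), the labor demand is L(w) = (144/w)^(3).
At w = 36: L = 64. At w = 28.8: L = 125.
ΔL = 125 − 64 = 61.

ΔL = 61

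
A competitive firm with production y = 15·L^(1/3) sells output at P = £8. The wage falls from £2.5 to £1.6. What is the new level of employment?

From P·MP_L = w with MP_L = 5·L^(-2/3), the labor demand is L(w) = (40/w)^(3/2).
At w = 2.5: L = 64. At w = 1.6: L = 125.

L* = 125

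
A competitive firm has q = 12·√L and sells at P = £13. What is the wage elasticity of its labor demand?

ε = -2

MP_L = (1/2)·12·L^(-1/2), so P·MP_L = w gives 78·L^(-1/2) = w.
Solving, L(w) = (78/w)^(2). This is a constant-elasticity form: L ∝ w^(−2), so ε = −2.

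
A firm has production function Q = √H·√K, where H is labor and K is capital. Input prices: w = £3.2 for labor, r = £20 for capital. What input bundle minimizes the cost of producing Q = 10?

H* = 25, K* = 4

Cost minimization requires the marginal rate of technical substitution to equal the input-price ratio: MP_H/MP_K = w/r.
Here MP_H/MP_K = (1/2)·(K/H)/(1/2) = (K/H). Setting this equal to 3.2/20 = 0.16 gives K = 0.16H.
Substituting into Q = 10: H^(1/2)·(0.16H)^(1/2) = 10.
Solving, H = 25 and K = 4.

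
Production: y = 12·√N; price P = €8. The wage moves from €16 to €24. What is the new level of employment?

N* = 4

From P·MP_N = w with MP_N = 6·N^(-1/2), the labor demand is N(w) = (48/w)^(2).
At w = 16: N = 9. At w = 24: N = 4.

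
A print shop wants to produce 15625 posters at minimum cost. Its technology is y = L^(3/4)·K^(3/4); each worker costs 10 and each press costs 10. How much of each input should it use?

Cost minimization requires the marginal rate of technical substitution to equal the input-price ratio: MP_L/MP_K = w/r.
Here MP_L/MP_K = (3/4)·(K/L)/(3/4) = (K/L). Setting this equal to 10/10 = 1 gives K = L.
Substituting into y = 15625: L^(3/4)·(L)^(3/4) = 15625.
Solving, L = 625 and K = 625.

L* = 625, K* = 625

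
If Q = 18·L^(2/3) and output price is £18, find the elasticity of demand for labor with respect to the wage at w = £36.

ε = -3

MP_L = (2/3)·18·L^(-1/3), so P·MP_L = w gives 216·L^(-1/3) = w.
Solving, L(w) = (216/w)^(3). This is a constant-elasticity form: L ∝ w^(−3), so ε = −3.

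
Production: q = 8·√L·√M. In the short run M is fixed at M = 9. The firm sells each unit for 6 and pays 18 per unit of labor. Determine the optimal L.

With M = 9, MP_L = (1/2)·8·L^(-1/2)·9^(1/2) = 12·L^(-1/2).
Profit maximization for a price taker requires P·MP_L = w: 6·12·L^(-1/2) = 18.
So L^(-1/2) = 0.25, which gives L = 16.

L* = 16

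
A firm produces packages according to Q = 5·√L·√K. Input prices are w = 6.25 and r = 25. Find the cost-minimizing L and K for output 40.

Cost minimization requires the marginal rate of technical substitution to equal the input-price ratio: MP_L/MP_K = w/r.
Here MP_L/MP_K = (1/2)·(K/L)/(1/2) = (K/L). Setting this equal to 6.25/25 = 0.25 gives K = 0.25L.
Substituting into Q = 40: 5·L^(1/2)·(0.25L)^(1/2) = 40.
Solving, L = 16 and K = 4.

L* = 16, K* = 4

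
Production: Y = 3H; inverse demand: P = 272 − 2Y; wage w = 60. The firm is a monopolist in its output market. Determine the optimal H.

Marginal revenue from the inverse demand is MR = 272 − 4Y.
The marginal product is MP_H = 3.
A monopolist hires until marginal revenue product equals the wage: MR·MP_H = w.
(272 − 12H)·3 = 60, so H = 21.

H* = 21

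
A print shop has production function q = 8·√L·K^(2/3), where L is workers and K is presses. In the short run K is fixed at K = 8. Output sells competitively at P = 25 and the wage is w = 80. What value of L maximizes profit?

L* = 25

With K = 8, MP_L = (1/2)·8·L^(-1/2)·8^(2/3) = 16·L^(-1/2).
Profit maximization for a price taker requires P·MP_L = w: 25·16·L^(-1/2) = 80.
So L^(-1/2) = 0.2, which gives L = 25.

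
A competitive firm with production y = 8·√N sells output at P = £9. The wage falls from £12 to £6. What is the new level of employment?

From P·MP_N = w with MP_N = 4·N^(-1/2), the labor demand is N(w) = (36/w)^(2).
At w = 12: N = 9. At w = 6: N = 36.

N* = 36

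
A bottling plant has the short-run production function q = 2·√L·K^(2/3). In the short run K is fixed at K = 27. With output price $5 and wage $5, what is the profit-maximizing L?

With K = 27, MP_L = (1/2)·2·L^(-1/2)·27^(2/3) = 9·L^(-1/2).
Profit maximization for a price taker requires P·MP_L = w: 5·9·L^(-1/2) = 5.
So L^(-1/2) = 1/9, which gives L = 81.

L* = 81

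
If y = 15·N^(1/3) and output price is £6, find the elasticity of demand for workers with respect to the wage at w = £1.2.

MP_N = (1/3)·15·N^(-2/3), so P·MP_N = w gives 30·N^(-2/3) = w.
Solving, N(w) = (30/w)^(3/2). This is a constant-elasticity form: N ∝ w^(−3/2), so ε = −3/2.

ε = -1.5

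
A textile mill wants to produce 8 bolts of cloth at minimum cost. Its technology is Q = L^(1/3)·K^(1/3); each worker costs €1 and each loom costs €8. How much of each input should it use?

Cost minimization requires the marginal rate of technical substitution to equal the input-price ratio: MP_L/MP_K = w/r.
Here MP_L/MP_K = (1/3)·(K/L)/(1/3) = (K/L). Setting this equal to 1/8 = 0.125 gives K = 0.125L.
Substituting into Q = 8: L^(1/3)·(0.125L)^(1/3) = 8.
Solving, L = 64 and K = 8.

L* = 64, K* = 8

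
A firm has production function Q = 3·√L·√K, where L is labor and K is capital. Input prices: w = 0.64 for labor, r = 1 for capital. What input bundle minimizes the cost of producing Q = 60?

L* = 25, K* = 16

Cost minimization requires the marginal rate of technical substitution to equal the input-price ratio: MP_L/MP_K = w/r.
Here MP_L/MP_K = (1/2)·(K/L)/(1/2) = (K/L). Setting this equal to 0.64/1 = 0.64 gives K = 0.64L.
Substituting into Q = 60: 3·L^(1/2)·(0.64L)^(1/2) = 60.
Solving, L = 25 and K = 16.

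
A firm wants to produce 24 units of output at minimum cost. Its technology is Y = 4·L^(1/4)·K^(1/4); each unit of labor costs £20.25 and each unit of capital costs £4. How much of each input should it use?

L* = 16, K* = 81

Cost minimization requires the marginal rate of technical substitution to equal the input-price ratio: MP_L/MP_K = w/r.
Here MP_L/MP_K = (1/4)·(K/L)/(1/4) = (K/L). Setting this equal to 20.25/4 = 5.0625 gives K = 5.0625L.
Substituting into Y = 24: 4·L^(1/4)·(5.0625L)^(1/4) = 24.
Solving, L = 16 and K = 81.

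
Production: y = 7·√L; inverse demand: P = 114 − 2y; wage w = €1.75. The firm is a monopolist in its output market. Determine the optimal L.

L* = 16

Marginal revenue from the inverse demand is MR = 114 − 4y.
The marginal product is MP_L = 3.5·L^(-1/2).
A monopolist hires until marginal revenue product equals the wage: MR·MP_L = w.
At L, y = 7·√L. Substituting and solving: (114 − 28·√L)·3.5·L^(-1/2) = 1.75 gives L = 16.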